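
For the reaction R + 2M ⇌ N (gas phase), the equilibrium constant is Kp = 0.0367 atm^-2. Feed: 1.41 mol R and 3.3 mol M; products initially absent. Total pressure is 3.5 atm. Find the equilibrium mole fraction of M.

y_M = 0.667

Let X = conversion of R (basis 1.41 mol R); extent of reaction ξ = 1.41X.
At extent ξ: n_R = 1.41 − 1.41X; n_M = 3.3 − 2.82X; n_N = 1.41X.
Total moles n_T = 4.71 − 2.82X.
Mole fractions y_i = n_i/n_T; Kp = p_N / (p_R p_M^2) with p_i = y_i·P.
Setting this equal to 0.0367 atm^-2 and taking the physical root (0 < X < 1) gives X = 0.167.
Then n_M = 2.83, n_T = 4.24, so y_M = 0.667.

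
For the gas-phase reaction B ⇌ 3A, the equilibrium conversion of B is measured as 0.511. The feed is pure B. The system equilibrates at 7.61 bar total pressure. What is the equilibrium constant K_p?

K_p = 104 bar^2

Basis: 1 mol B initially; let X = conversion of B. Extent ξ = X.
Mole table: n_B = 1 − X; n_A = 3X.
Total moles n_T = 1 + 2X.
At X = 0.511: n_B = 0.489, n_A = 1.53, n_T = 2.02.
p_i = (n_i/n_T)·P. K_p = p_A^3 / (p_B) = 104 bar^2.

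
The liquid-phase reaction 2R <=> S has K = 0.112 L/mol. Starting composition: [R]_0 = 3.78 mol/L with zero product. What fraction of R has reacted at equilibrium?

X = 0.354

Let X = conversion of R; extent ξ = 3.78X/2 mol/L.
Concentrations: [R] = 3.78 − 3.78X; [S] = 1.89X.
K = [S] / ([R]^2).
Equating to 0.112 L/mol: the physical root is X = 0.354.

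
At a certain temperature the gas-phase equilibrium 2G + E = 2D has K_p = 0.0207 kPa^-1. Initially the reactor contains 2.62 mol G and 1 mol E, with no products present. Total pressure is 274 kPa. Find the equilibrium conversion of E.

Let X = conversion of E (basis 1 mol E); extent of reaction ξ = X.
At extent ξ: n_G = 2.62 − 2X; n_E = 1 − X; n_D = 2X.
n_T = Σnᵢ = 3.62 − X.
With p_i = (n_i/n_T)P, K_p = p_D^2 / (p_G^2 p_E).
Equating to 0.0207 kPa^-1 and solving on 0 < X < 1: X = 0.606.

X = 0.606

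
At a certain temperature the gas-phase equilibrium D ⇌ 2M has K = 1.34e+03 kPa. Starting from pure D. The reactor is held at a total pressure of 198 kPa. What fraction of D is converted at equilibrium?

Basis: 1 mol D initially; let X = conversion of D. Extent ξ = X.
Mole table: n_D = 1 − X; n_M = 2X.
Total moles n_T = 1 + X.
y_i = n_i/n_T, p_i = y_i·P. K = p_M^2 / (p_D).
Equating to 1.34e+03 kPa and solving on 0 < X < 1: X = 0.793.

X = 0.793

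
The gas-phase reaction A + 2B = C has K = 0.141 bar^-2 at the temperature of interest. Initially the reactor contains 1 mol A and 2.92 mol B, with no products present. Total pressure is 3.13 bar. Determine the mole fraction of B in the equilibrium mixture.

Basis: 1 mol A initially; let X = conversion of A. Extent ξ = X.
Mole table: n_A = 1 − X; n_B = 2.92 − 2X; n_C = X.
Total moles n_T = 3.92 − 2X.
y_i = n_i/n_T, p_i = y_i·P. K = p_C / (p_A p_B^2).
Equating to 0.141 bar^-2 and solving on 0 < X < 1: X = 0.391.
Then n_B = 2.14, n_T = 3.14, so y_B = 0.681.

y_B = 0.681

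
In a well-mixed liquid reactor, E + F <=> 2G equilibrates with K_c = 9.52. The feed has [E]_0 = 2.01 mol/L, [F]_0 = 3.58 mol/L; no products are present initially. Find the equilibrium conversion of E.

Let X = conversion of E; extent ξ = 2.01·X mol/L.
Concentrations: [E] = 2.01 − 2.01X; [F] = 3.58 − 2.01X; [G] = 4.02X.
K_c = [G]^2 / ([E] [F]).
Solving K_c = 9.52 for X ∈ (0,1): X = 0.761.

X = 0.761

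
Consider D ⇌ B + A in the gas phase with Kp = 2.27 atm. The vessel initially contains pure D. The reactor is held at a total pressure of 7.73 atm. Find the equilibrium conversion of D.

X = 0.476

Basis: 1 mol D initially; let X = conversion of D. Extent ξ = X.
At extent ξ: n_D = 1 − X; n_B = X; n_A = X.
Total moles n_T = 1 + X.
Mole fractions y_i = n_i/n_T; Kp = p_B p_A / (p_D) with p_i = y_i·P.
Equating to 2.27 atm and solving on 0 < X < 1: X = 0.476.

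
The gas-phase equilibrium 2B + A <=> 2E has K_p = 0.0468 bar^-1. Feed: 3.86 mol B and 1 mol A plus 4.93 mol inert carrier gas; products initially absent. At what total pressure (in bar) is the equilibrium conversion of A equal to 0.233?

Let X = conversion of A (basis 1 mol A); extent of reaction ξ = X.
Moles: n_B = 3.86 − 2X; n_A = 1 − X; n_E = 2X; n_I = 4.93 (inert).
Summing: n_T = 9.79 − X.
K_p = p_E^2 / (p_B^2 p_A) with p_i = (n_i/n_T)·P.
At X = 0.233: the mole-fraction product g(X) = Π y_i^ν_i = 0.2349. Since K_p = g(X)·P^{-1}, P = (g/K_p)^(1/1) = (0.2349/0.0468)^(1/1) = 5.02 bar.

P = 5.02 bar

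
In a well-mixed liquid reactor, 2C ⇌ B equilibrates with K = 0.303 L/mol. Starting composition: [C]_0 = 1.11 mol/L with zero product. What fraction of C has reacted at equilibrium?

Let X = conversion of C; extent ξ = 1.11X/2 mol/L.
Concentrations: [C] = 1.11 − 1.11X; [B] = 0.555X.
K = [B] / ([C]^2).
Setting equal to 0.303 and solving for X on (0,1) gives X = 0.315.

X = 0.315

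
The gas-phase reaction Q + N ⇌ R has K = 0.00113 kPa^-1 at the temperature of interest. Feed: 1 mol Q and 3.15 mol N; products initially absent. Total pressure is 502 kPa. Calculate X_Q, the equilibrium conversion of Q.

X = 0.296

Let X = conversion of Q (basis 1 mol Q); extent of reaction ξ = X.
Mole table: n_Q = 1 − X; n_N = 3.15 − X; n_R = X.
Summing: n_T = 4.15 − X.
With p_i = (n_i/n_T)P, K = p_R / (p_Q p_N).
This yields a degree-2 equation in X; solving on (0,1), X = 0.296.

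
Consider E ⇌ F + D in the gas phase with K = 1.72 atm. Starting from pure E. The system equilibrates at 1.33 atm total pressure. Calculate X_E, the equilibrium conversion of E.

X = 0.751

Let X = conversion of E (basis 1 mol E); extent of reaction ξ = X.
At extent ξ: n_E = 1 − X; n_F = X; n_D = X.
Summing: n_T = 1 + X.
Mole fractions y_i = n_i/n_T; K = p_F p_D / (p_E) with p_i = y_i·P.
Setting this equal to 1.72 atm and taking the physical root (0 < X < 1) gives X = 0.751.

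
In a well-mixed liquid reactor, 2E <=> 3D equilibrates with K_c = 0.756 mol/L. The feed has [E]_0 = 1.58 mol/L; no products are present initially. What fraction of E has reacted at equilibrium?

Let X = conversion of E; extent ξ = 1.58X/2 mol/L.
Concentrations: [E] = 1.58 − 1.58X; [D] = 2.37X.
K_c = [D]^3 / ([E]^2).
Solving K_c = 0.756 for X ∈ (0,1): X = 0.379.

X = 0.379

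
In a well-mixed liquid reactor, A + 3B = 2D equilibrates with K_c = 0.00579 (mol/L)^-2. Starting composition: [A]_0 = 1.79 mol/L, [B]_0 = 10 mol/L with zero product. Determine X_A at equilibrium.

Let X = conversion of A; extent ξ = 1.79·X mol/L.
Concentrations: [A] = 1.79 − 1.79X; [B] = 10 − 5.37X; [D] = 3.58X.
K_c = [D]^2 / ([A] [B]^3).
Equating to 0.00579 (mol/L)^-2: the physical root is X = 0.445.

X = 0.445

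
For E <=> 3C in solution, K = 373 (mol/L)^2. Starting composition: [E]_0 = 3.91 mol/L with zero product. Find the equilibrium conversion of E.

Let X = conversion of E; extent ξ = 3.91·X mol/L.
Concentrations: [E] = 3.91 − 3.91X; [C] = 11.7X.
K = [C]^3 / ([E]).
This equals 373 at X = 0.669 (the root in 0 < X < 1).

X = 0.669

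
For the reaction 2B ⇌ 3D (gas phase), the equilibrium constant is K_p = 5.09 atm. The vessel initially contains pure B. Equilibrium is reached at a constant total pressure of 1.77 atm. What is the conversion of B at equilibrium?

Let X = conversion of B (basis 1 mol B); extent of reaction ξ = 0.5X.
At extent ξ: n_B = 1 − X; n_D = 1.5X.
n_T = Σnᵢ = 1 + 0.5X.
Mole fractions y_i = n_i/n_T; K_p = p_D^3 / (p_B^2) with p_i = y_i·P.
Setting this equal to 5.09 atm and taking the physical root (0 < X < 1) gives X = 0.579.

X = 0.579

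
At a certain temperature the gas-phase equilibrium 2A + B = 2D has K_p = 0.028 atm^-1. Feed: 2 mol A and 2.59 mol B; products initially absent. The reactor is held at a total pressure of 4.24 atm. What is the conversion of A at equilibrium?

Take 2 mol A as basis and let X be its fractional conversion, so ξ = X.
At extent ξ: n_A = 2 − 2X; n_B = 2.59 − X; n_D = 2X.
Total moles n_T = 4.59 − X.
With p_i = (n_i/n_T)P, K_p = p_D^2 / (p_A^2 p_B).
Substituting and setting equal to 0.028 atm^-1 gives a polynomial in X; the root in (0,1) is X = 0.203.

X = 0.203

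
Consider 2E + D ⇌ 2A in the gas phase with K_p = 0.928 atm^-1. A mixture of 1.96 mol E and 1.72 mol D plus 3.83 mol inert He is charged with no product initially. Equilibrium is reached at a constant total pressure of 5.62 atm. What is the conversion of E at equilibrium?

Basis: 1.96 mol E initially; let X = conversion of E. Extent ξ = 0.98X.
Species balance: n_E = 1.96 − 1.96X; n_D = 1.72 − 0.98X; n_A = 1.96X; n_I = 3.83 (inert).
Summing: n_T = 7.51 − 0.98X.
With p_i = (n_i/n_T)P, K_p = p_A^2 / (p_E^2 p_D).
Equating to 0.928 atm^-1 and solving on 0 < X < 1: X = 0.490.

X = 0.490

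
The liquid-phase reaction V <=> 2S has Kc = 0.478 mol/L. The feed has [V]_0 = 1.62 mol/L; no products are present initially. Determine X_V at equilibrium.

X = 0.237

Let X = conversion of V; extent ξ = 1.62·X mol/L.
Concentrations: [V] = 1.62 − 1.62X; [S] = 3.24X.
Kc = [S]^2 / ([V]).
Solving Kc = 0.478 for X ∈ (0,1): X = 0.237.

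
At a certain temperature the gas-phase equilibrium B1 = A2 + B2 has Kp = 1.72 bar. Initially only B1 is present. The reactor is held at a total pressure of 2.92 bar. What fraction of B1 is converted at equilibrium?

Basis: 1 mol B1 initially; let X = conversion of B1. Extent ξ = X.
Mole table: n_B1 = 1 − X; n_A2 = X; n_B2 = X.
Total moles n_T = 1 + X.
Mole fractions y_i = n_i/n_T; Kp = p_A2 p_B2 / (p_B1) with p_i = y_i·P.
Substituting and setting equal to 1.72 bar gives a polynomial in X; the root in (0,1) is X = 0.609.

X = 0.609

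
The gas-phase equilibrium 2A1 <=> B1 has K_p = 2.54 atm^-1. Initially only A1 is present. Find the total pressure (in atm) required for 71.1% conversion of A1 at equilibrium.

P = 1.08 atm

Basis: 1 mol A1 initially; let X = conversion of A1. Extent ξ = 0.5X.
Mole table: n_A1 = 1 − X; n_B1 = 0.5X.
Summing: n_T = 1 − 0.5X.
K_p = p_B1 / (p_A1^2) with p_i = (n_i/n_T)·P.
At X = 0.711: the mole-fraction product g(X) = Π y_i^ν_i = 2.743. Since K_p = g(X)·P^{-1}, P = (g/K_p)^(1/1) = (2.743/2.54)^(1/1) = 1.08 atm.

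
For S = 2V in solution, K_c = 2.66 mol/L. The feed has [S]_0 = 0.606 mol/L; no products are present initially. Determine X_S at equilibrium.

X = 0.634

Let X = conversion of S; extent ξ = 0.606·X mol/L.
Concentrations: [S] = 0.606 − 0.606X; [V] = 1.21X.
K_c = [V]^2 / ([S]).
Solving K_c = 2.66 for X ∈ (0,1): X = 0.634.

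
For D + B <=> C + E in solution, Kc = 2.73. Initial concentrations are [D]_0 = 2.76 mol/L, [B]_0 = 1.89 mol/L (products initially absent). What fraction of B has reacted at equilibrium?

X = 0.731

Let X = conversion of B; extent ξ = 1.89·X mol/L.
Concentrations: [D] = 2.76 − 1.89X; [B] = 1.89 − 1.89X; [C] = 1.89X; [E] = 1.89X.
Kc = [C] [E] / ([D] [B]).
Setting equal to 2.73 and solving for X on (0,1) gives X = 0.731.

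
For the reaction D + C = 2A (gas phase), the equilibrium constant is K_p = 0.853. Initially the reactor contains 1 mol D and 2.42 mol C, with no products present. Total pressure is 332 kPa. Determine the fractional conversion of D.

Basis: 1 mol D initially; let X = conversion of D. Extent ξ = X.
Mole table: n_D = 1 − X; n_C = 2.42 − X; n_A = 2X.
n_T stays at 3.42 (no change in mole number).
Mole fractions y_i = n_i/n_T; K_p = p_A^2 / (p_D p_C) with p_i = y_i·P.
This yields a degree-2 equation in X; solving on (0,1), X = 0.470.

X = 0.470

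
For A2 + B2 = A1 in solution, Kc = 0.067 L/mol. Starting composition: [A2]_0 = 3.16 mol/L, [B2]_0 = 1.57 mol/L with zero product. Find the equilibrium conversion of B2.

X = 0.163

Let X = conversion of B2; extent ξ = 1.57·X mol/L.
Concentrations: [A2] = 3.16 − 1.57X; [B2] = 1.57 − 1.57X; [A1] = 1.57X.
Kc = [A1] / ([A2] [B2]).
Equating to 0.067 L/mol: the physical root is X = 0.163.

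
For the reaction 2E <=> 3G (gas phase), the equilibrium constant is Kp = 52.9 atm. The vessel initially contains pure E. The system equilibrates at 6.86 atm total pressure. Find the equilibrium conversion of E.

Let X = conversion of E (basis 1 mol E); extent of reaction ξ = 0.5X.
At extent ξ: n_E = 1 − X; n_G = 1.5X.
Summing: n_T = 1 + 0.5X.
With p_i = (n_i/n_T)P, Kp = p_G^3 / (p_E^2).
Substituting and setting equal to 52.9 atm gives a polynomial in X; the root in (0,1) is X = 0.680.

X = 0.680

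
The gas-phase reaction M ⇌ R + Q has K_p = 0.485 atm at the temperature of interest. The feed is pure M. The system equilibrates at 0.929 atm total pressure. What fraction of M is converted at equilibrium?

Let X = conversion of M (basis 1 mol M); extent of reaction ξ = X.
At extent ξ: n_M = 1 − X; n_R = X; n_Q = X.
Total moles n_T = 1 + X.
Mole fractions y_i = n_i/n_T; K_p = p_R p_Q / (p_M) with p_i = y_i·P.
Equating to 0.485 atm and solving on 0 < X < 1: X = 0.586.

X = 0.586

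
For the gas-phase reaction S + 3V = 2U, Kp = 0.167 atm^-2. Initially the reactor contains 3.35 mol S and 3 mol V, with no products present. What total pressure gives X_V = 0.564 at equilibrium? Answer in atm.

P = 5.77 atm

Let X = conversion of V (basis 3 mol V); extent of reaction ξ = X.
Species balance: n_S = 3.35 − X; n_V = 3 − 3X; n_U = 2X.
Total moles n_T = 6.35 − 2X.
Kp = p_U^2 / (p_S p_V^3) with p_i = (n_i/n_T)·P.
At X = 0.564: the mole-fraction product g(X) = Π y_i^ν_i = 5.565. Since Kp = g(X)·P^{-2}, P = (g/Kp)^(1/2) = (5.565/0.167)^(1/2) = 5.77 atm.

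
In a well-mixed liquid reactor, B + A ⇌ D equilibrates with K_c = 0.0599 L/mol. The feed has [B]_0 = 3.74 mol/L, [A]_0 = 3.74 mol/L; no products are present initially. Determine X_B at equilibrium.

Let X = conversion of B; extent ξ = 3.74·X mol/L.
Concentrations: [B] = 3.74 − 3.74X; [A] = 3.74 − 3.74X; [D] = 3.74X.
K_c = [D] / ([B] [A]).
Setting equal to 0.0599 and solving for X on (0,1) gives X = 0.159.

X = 0.159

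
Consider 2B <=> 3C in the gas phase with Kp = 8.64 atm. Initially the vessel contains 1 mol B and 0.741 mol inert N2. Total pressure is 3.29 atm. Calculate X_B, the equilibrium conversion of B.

X = 0.617

Basis: 1 mol B initially; let X = conversion of B. Extent ξ = 0.5X.
Moles: n_B = 1 − X; n_C = 1.5X; n_I = 0.741 (inert).
n_T = Σnᵢ = 1.74 + 0.5X.
With p_i = (n_i/n_T)P, Kp = p_C^3 / (p_B^2).
Substituting and setting equal to 8.64 atm gives a polynomial in X; the root in (0,1) is X = 0.617.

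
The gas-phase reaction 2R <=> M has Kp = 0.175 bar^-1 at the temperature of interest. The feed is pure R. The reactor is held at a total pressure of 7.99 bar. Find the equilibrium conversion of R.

X = 0.611

Let X = conversion of R (basis 1 mol R); extent of reaction ξ = 0.5X.
Species balance: n_R = 1 − X; n_M = 0.5X.
Summing: n_T = 1 − 0.5X.
With p_i = (n_i/n_T)P, Kp = p_M / (p_R^2).
Equating to 0.175 bar^-1 and solving on 0 < X < 1: X = 0.611.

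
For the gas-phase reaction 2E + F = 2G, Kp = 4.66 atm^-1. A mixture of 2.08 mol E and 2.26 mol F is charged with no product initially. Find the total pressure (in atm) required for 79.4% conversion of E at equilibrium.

Let X = conversion of E (basis 2.08 mol E); extent of reaction ξ = 1.04X.
Species balance: n_E = 2.08 − 2.08X; n_F = 2.26 − 1.04X; n_G = 2.08X.
Total moles n_T = 4.34 − 1.04X.
Kp = p_G^2 / (p_E^2 p_F) with p_i = (n_i/n_T)·P.
At X = 0.794: the mole-fraction product g(X) = Π y_i^ν_i = 36.4. Since Kp = g(X)·P^{-1}, P = (g/Kp)^(1/1) = (36.4/4.66)^(1/1) = 7.81 atm.

P = 7.81 atm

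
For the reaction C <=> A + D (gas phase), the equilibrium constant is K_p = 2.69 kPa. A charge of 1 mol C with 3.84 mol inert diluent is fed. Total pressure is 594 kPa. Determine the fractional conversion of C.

Basis: 1 mol C initially; let X = conversion of C. Extent ξ = X.
Mole table: n_C = 1 − X; n_A = X; n_D = X; n_I = 3.84 (inert).
Total moles n_T = 4.84 + X.
With p_i = (n_i/n_T)P, K_p = p_A p_D / (p_C).
This yields a degree-2 equation in X; solving on (0,1), X = 0.139.

X = 0.139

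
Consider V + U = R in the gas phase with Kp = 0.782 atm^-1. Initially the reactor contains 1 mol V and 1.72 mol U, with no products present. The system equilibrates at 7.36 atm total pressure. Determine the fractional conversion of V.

X = 0.740

Let X = conversion of V (basis 1 mol V); extent of reaction ξ = X.
Mole table: n_V = 1 − X; n_U = 1.72 − X; n_R = X.
Total moles n_T = 2.72 − X.
y_i = n_i/n_T, p_i = y_i·P. Kp = p_R / (p_V p_U).
This yields a degree-2 equation in X; solving on (0,1), X = 0.740.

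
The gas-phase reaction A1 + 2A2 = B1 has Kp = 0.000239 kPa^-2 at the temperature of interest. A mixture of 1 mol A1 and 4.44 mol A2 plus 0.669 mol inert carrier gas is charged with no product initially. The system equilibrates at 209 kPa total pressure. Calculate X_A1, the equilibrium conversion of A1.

X = 0.805

Let X = conversion of A1 (basis 1 mol A1); extent of reaction ξ = X.
Mole table: n_A1 = 1 − X; n_A2 = 4.44 − 2X; n_B1 = X; n_I = 0.669 (inert).
Total moles n_T = 6.11 − 2X.
Mole fractions y_i = n_i/n_T; Kp = p_B1 / (p_A1 p_A2^2) with p_i = y_i·P.
This yields a degree-3 equation in X; solving on (0,1), X = 0.805.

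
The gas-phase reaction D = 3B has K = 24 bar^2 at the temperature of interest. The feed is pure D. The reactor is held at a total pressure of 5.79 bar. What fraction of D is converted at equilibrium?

X = 0.370

Basis: 1 mol D initially; let X = conversion of D. Extent ξ = X.
Moles: n_D = 1 − X; n_B = 3X.
Summing: n_T = 1 + 2X.
y_i = n_i/n_T, p_i = y_i·P. K = p_B^3 / (p_D).
Substituting and setting equal to 24 bar^2 gives a polynomial in X; the root in (0,1) is X = 0.370.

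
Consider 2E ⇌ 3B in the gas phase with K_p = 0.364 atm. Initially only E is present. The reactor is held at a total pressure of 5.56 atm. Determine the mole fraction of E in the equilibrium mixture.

Basis: 1 mol E initially; let X = conversion of E. Extent ξ = 0.5X.
Species balance: n_E = 1 − X; n_B = 1.5X.
Total moles n_T = 1 + 0.5X.
y_i = n_i/n_T, p_i = y_i·P. K_p = p_B^3 / (p_E^2).
Setting this equal to 0.364 atm and taking the physical root (0 < X < 1) gives X = 0.233.
Then n_E = 0.767, n_T = 1.12, so y_E = 0.686.

y_E = 0.686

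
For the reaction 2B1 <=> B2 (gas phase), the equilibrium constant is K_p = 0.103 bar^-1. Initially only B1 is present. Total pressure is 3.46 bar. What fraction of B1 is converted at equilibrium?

Let X = conversion of B1 (basis 1 mol B1); extent of reaction ξ = 0.5X.
Mole table: n_B1 = 1 − X; n_B2 = 0.5X.
n_T = Σnᵢ = 1 − 0.5X.
With p_i = (n_i/n_T)P, K_p = p_B2 / (p_B1^2).
Substituting and setting equal to 0.103 bar^-1 gives a polynomial in X; the root in (0,1) is X = 0.358.

X = 0.358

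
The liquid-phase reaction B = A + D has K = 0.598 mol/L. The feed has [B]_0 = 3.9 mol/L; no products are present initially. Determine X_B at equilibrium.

X = 0.322

Let X = conversion of B; extent ξ = 3.9·X mol/L.
Concentrations: [B] = 3.9 − 3.9X; [A] = 3.9X; [D] = 3.9X.
K = [A] [D] / ([B]).
Equating to 0.598 mol/L: the physical root is X = 0.322.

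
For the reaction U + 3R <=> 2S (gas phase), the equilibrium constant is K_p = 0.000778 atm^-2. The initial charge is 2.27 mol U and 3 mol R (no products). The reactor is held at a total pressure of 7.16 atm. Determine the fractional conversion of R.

X = 0.124

Let X = conversion of R (basis 3 mol R); extent of reaction ξ = X.
Species balance: n_U = 2.27 − X; n_R = 3 − 3X; n_S = 2X.
Total moles n_T = 5.27 − 2X.
With p_i = (n_i/n_T)P, K_p = p_S^2 / (p_U p_R^3).
Equating to 0.000778 atm^-2 and solving on 0 < X < 1: X = 0.124.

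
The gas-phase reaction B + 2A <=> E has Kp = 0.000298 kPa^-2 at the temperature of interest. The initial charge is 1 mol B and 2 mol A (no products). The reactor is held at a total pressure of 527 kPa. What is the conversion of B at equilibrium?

Take 1 mol B as basis and let X be its fractional conversion, so ξ = X.
At extent ξ: n_B = 1 − X; n_A = 2 − 2X; n_E = X.
Total moles n_T = 3 − 2X.
With p_i = (n_i/n_T)P, Kp = p_E / (p_B p_A^2).
This yields a degree-3 equation in X; solving on (0,1), X = 0.835.

X = 0.835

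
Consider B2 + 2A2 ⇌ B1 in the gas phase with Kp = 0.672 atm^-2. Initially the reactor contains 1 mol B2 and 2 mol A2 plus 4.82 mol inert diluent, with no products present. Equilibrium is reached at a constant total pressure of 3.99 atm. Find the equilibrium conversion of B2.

Let X = conversion of B2 (basis 1 mol B2); extent of reaction ξ = X.
Species balance: n_B2 = 1 − X; n_A2 = 2 − 2X; n_B1 = X; n_I = 4.82 (inert).
n_T = Σnᵢ = 7.82 − 2X.
With p_i = (n_i/n_T)P, Kp = p_B1 / (p_B2 p_A2^2).
Setting this equal to 0.672 atm^-2 and taking the physical root (0 < X < 1) gives X = 0.291.

X = 0.291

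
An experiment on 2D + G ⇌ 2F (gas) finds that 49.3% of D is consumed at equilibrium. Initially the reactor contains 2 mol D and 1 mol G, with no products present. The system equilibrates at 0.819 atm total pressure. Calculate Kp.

Kp = 5.71 atm^-1

Take 2 mol D as basis and let X be its fractional conversion, so ξ = X.
Mole table: n_D = 2 − 2X; n_G = 1 − X; n_F = 2X.
Summing: n_T = 3 − X.
At X = 0.493: n_D = 1.01, n_G = 0.507, n_F = 0.986, n_T = 2.51.
p_i = (n_i/n_T)·P. Kp = p_F^2 / (p_D^2 p_G) = 5.71 atm^-1.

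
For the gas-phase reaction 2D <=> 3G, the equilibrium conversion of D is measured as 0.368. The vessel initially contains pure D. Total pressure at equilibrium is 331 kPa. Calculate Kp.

Kp = 118 kPa

Let X = conversion of D (basis 1 mol D); extent of reaction ξ = 0.5X.
Moles: n_D = 1 − X; n_G = 1.5X.
Total moles n_T = 1 + 0.5X.
At X = 0.368: n_D = 0.632, n_G = 0.552, n_T = 1.18.
p_i = (n_i/n_T)·P. Kp = p_G^3 / (p_D^2) = 118 kPa.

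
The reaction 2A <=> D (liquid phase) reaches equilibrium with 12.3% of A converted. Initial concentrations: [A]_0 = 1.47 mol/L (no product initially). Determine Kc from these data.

Kc = 0.0544 L/mol

Let X = conversion of A.
Concentrations: [A] = 1.47 − 1.47X; [D] = 0.735X.
At X = 0.123: [A] = 1.29, [D] = 0.0904.
Kc = [D] / ([A]^2) = 0.0544 L/mol.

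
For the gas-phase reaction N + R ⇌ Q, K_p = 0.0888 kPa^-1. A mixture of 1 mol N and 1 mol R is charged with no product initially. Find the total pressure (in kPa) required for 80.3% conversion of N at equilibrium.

P = 279 kPa

Let X = conversion of N (basis 1 mol N); extent of reaction ξ = X.
Species balance: n_N = 1 − X; n_R = 1 − X; n_Q = X.
Summing: n_T = 2 − X.
K_p = p_Q / (p_N p_R) with p_i = (n_i/n_T)·P.
At X = 0.803: the mole-fraction product g(X) = Π y_i^ν_i = 24.77. Since K_p = g(X)·P^{-1}, P = (g/K_p)^(1/1) = (24.77/0.0888)^(1/1) = 279 kPa.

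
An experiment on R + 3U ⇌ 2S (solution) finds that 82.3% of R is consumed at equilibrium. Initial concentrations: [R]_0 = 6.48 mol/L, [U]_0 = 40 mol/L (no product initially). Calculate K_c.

Let X = conversion of R.
Concentrations: [R] = 6.48 − 6.48X; [U] = 40 − 19.4X; [S] = 13X.
At X = 0.823: [R] = 1.15, [U] = 24, [S] = 10.7.
K_c = [S]^2 / ([R] [U]^3) = 0.00717 (mol/L)^-2.

K_c = 0.00717 (mol/L)^-2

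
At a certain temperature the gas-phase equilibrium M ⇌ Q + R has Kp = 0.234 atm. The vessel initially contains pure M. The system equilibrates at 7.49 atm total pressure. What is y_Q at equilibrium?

y_Q = 0.148

Basis: 1 mol M initially; let X = conversion of M. Extent ξ = X.
At extent ξ: n_M = 1 − X; n_Q = X; n_R = X.
Summing: n_T = 1 + X.
Mole fractions y_i = n_i/n_T; Kp = p_Q p_R / (p_M) with p_i = y_i·P.
Setting this equal to 0.234 atm and taking the physical root (0 < X < 1) gives X = 0.174.
Then n_Q = 0.174, n_T = 1.17, so y_Q = 0.148.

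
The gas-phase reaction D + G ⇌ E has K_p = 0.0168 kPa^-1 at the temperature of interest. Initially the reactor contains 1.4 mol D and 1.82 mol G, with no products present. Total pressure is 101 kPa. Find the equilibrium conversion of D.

X = 0.440

Take 1.4 mol D as basis and let X be its fractional conversion, so ξ = 1.4X.
Species balance: n_D = 1.4 − 1.4X; n_G = 1.82 − 1.4X; n_E = 1.4X.
Total moles n_T = 3.22 − 1.4X.
With p_i = (n_i/n_T)P, K_p = p_E / (p_D p_G).
Equating to 0.0168 kPa^-1 and solving on 0 < X < 1: X = 0.440.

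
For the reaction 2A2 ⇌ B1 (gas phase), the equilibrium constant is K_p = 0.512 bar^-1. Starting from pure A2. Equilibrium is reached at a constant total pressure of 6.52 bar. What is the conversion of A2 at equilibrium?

X = 0.736

Let X = conversion of A2 (basis 1 mol A2); extent of reaction ξ = 0.5X.
Species balance: n_A2 = 1 − X; n_B1 = 0.5X.
Total moles n_T = 1 − 0.5X.
y_i = n_i/n_T, p_i = y_i·P. K_p = p_B1 / (p_A2^2).
Substituting and setting equal to 0.512 bar^-1 gives a polynomial in X; the root in (0,1) is X = 0.736.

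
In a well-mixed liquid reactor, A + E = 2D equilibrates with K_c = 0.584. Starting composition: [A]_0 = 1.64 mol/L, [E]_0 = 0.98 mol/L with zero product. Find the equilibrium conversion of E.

X = 0.353

Let X = conversion of E; extent ξ = 0.98·X mol/L.
Concentrations: [A] = 1.64 − 0.98X; [E] = 0.98 − 0.98X; [D] = 1.96X.
K_c = [D]^2 / ([A] [E]).
Equating to 0.584: the physical root is X = 0.353.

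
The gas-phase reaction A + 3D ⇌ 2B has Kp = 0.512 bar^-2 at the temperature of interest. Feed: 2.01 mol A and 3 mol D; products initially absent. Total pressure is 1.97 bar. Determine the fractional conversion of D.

X = 0.452

Basis: 3 mol D initially; let X = conversion of D. Extent ξ = X.
Moles: n_A = 2.01 − X; n_D = 3 − 3X; n_B = 2X.
Summing: n_T = 5.01 − 2X.
Mole fractions y_i = n_i/n_T; Kp = p_B^2 / (p_A p_D^3) with p_i = y_i·P.
Setting this equal to 0.512 bar^-2 and taking the physical root (0 < X < 1) gives X = 0.452.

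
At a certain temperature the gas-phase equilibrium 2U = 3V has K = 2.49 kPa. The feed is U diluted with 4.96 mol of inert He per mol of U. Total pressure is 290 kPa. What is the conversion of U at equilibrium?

X = 0.212

Let X = conversion of U (basis 1 mol U); extent of reaction ξ = 0.5X.
At extent ξ: n_U = 1 − X; n_V = 1.5X; n_I = 4.96 (inert).
Summing: n_T = 5.96 + 0.5X.
y_i = n_i/n_T, p_i = y_i·P. K = p_V^3 / (p_U^2).
This yields a degree-3 equation in X; solving on (0,1), X = 0.212.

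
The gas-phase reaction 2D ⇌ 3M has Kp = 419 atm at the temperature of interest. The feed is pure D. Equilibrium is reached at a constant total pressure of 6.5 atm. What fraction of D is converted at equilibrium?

Take 1 mol D as basis and let X be its fractional conversion, so ξ = 0.5X.
Mole table: n_D = 1 − X; n_M = 1.5X.
Total moles n_T = 1 + 0.5X.
Mole fractions y_i = n_i/n_T; Kp = p_M^3 / (p_D^2) with p_i = y_i·P.
Substituting and setting equal to 419 atm gives a polynomial in X; the root in (0,1) is X = 0.850.

X = 0.850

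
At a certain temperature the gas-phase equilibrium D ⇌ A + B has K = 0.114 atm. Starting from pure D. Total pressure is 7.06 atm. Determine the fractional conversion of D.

Basis: 1 mol D initially; let X = conversion of D. Extent ξ = X.
Species balance: n_D = 1 − X; n_A = X; n_B = X.
Total moles n_T = 1 + X.
With p_i = (n_i/n_T)P, K = p_A p_B / (p_D).
Substituting and setting equal to 0.114 atm gives a polynomial in X; the root in (0,1) is X = 0.126.

X = 0.126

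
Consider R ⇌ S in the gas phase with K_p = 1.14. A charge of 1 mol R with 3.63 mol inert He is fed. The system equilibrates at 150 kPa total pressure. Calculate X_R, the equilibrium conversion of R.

X = 0.533

Let X = conversion of R (basis 1 mol R); extent of reaction ξ = X.
Species balance: n_R = 1 − X; n_S = X; n_I = 3.63 (inert).
Since Δν = 0, n_T = 4.63 throughout.
Mole fractions y_i = n_i/n_T; K_p = p_S / (p_R) with p_i = y_i·P.
Setting this equal to 1.14 and taking the physical root (0 < X < 1) gives X = 0.533.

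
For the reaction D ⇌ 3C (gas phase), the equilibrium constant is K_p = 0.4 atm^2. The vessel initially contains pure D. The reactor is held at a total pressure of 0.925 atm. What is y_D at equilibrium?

Basis: 1 mol D initially; let X = conversion of D. Extent ξ = X.
Moles: n_D = 1 − X; n_C = 3X.
Total moles n_T = 1 + 2X.
Mole fractions y_i = n_i/n_T; K_p = p_C^3 / (p_D) with p_i = y_i·P.
Substituting and setting equal to 0.4 atm^2 gives a polynomial in X; the root in (0,1) is X = 0.316.
Then n_D = 0.684, n_T = 1.63, so y_D = 0.419.

y_D = 0.419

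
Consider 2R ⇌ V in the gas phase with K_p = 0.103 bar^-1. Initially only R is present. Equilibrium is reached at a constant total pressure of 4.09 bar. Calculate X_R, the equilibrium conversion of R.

Let X = conversion of R (basis 1 mol R); extent of reaction ξ = 0.5X.
Moles: n_R = 1 − X; n_V = 0.5X.
Summing: n_T = 1 − 0.5X.
y_i = n_i/n_T, p_i = y_i·P. K_p = p_V / (p_R^2).
This yields a degree-2 equation in X; solving on (0,1), X = 0.390.

X = 0.390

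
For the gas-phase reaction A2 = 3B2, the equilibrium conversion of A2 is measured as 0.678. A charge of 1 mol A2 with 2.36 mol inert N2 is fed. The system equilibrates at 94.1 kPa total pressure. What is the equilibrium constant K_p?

Take 1 mol A2 as basis and let X be its fractional conversion, so ξ = X.
Mole table: n_A2 = 1 − X; n_B2 = 3X; n_I = 2.36 (inert).
n_T = Σnᵢ = 3.36 + 2X.
At X = 0.678: n_A2 = 0.322, n_B2 = 2.03, n_T = 4.72.
p_i = (n_i/n_T)·P. K_p = p_B2^3 / (p_A2) = 1.04e+04 kPa^2.

K_p = 1.04e+04 kPa^2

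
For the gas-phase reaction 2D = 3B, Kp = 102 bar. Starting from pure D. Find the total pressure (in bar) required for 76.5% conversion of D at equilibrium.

P = 5.15 bar

Basis: 1 mol D initially; let X = conversion of D. Extent ξ = 0.5X.
Moles: n_D = 1 − X; n_B = 1.5X.
Summing: n_T = 1 + 0.5X.
Kp = p_B^3 / (p_D^2) with p_i = (n_i/n_T)·P.
At X = 0.765: the mole-fraction product g(X) = Π y_i^ν_i = 19.79. Since Kp = g(X)·P^{1}, P = (Kp/g)^(1/1) = (102/19.79)^(1/1) = 5.15 bar.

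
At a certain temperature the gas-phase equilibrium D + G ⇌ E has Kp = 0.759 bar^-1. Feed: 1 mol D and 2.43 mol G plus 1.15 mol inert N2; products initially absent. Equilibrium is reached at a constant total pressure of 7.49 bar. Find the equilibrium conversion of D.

Let X = conversion of D (basis 1 mol D); extent of reaction ξ = X.
Moles: n_D = 1 − X; n_G = 2.43 − X; n_E = X; n_I = 1.15 (inert).
Total moles n_T = 4.58 − X.
Mole fractions y_i = n_i/n_T; Kp = p_E / (p_D p_G) with p_i = y_i·P.
Equating to 0.759 bar^-1 and solving on 0 < X < 1: X = 0.716.

X = 0.716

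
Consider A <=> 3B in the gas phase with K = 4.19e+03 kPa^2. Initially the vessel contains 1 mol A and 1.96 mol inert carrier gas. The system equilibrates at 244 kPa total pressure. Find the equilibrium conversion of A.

Take 1 mol A as basis and let X be its fractional conversion, so ξ = X.
Mole table: n_A = 1 − X; n_B = 3X; n_I = 1.96 (inert).
Summing: n_T = 2.96 + 2X.
y_i = n_i/n_T, p_i = y_i·P. K = p_B^3 / (p_A).
Equating to 4.19e+03 kPa^2 and solving on 0 < X < 1: X = 0.285.

X = 0.285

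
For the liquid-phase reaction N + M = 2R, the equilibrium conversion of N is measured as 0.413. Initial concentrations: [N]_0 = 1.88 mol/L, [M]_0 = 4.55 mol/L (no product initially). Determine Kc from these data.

Kc = 0.579

Let X = conversion of N.
Concentrations: [N] = 1.88 − 1.88X; [M] = 4.55 − 1.88X; [R] = 3.76X.
At X = 0.413: [N] = 1.1, [M] = 3.77, [R] = 1.55.
Kc = [R]^2 / ([N] [M]) = 0.579.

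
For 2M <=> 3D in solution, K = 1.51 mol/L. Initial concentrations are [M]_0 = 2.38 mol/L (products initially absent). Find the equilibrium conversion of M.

Let X = conversion of M; extent ξ = 2.38X/2 mol/L.
Concentrations: [M] = 2.38 − 2.38X; [D] = 3.57X.
K = [D]^3 / ([M]^2).
Equating to 1.51 mol/L: the physical root is X = 0.405.

X = 0.405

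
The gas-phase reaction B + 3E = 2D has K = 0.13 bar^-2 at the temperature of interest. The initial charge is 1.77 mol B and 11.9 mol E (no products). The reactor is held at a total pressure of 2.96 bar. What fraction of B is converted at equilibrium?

X = 0.583

Basis: 1.77 mol B initially; let X = conversion of B. Extent ξ = 1.77X.
At extent ξ: n_B = 1.77 − 1.77X; n_E = 11.9 − 5.31X; n_D = 3.54X.
Total moles n_T = 13.7 − 3.54X.
With p_i = (n_i/n_T)P, K = p_D^2 / (p_B p_E^3).
Equating to 0.13 bar^-2 and solving on 0 < X < 1: X = 0.583.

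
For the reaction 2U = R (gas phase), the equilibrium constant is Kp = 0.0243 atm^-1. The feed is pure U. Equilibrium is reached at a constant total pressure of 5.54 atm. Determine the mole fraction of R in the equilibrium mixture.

y_R = 0.107

Basis: 1 mol U initially; let X = conversion of U. Extent ξ = 0.5X.
At extent ξ: n_U = 1 − X; n_R = 0.5X.
Summing: n_T = 1 − 0.5X.
y_i = n_i/n_T, p_i = y_i·P. Kp = p_R / (p_U^2).
This yields a degree-2 equation in X; solving on (0,1), X = 0.194.
Then n_R = 0.0969, n_T = 0.903, so y_R = 0.107.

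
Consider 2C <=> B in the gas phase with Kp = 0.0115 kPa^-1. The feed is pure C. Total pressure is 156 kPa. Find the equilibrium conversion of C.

X = 0.650

Let X = conversion of C (basis 1 mol C); extent of reaction ξ = 0.5X.
At extent ξ: n_C = 1 − X; n_B = 0.5X.
Total moles n_T = 1 − 0.5X.
Mole fractions y_i = n_i/n_T; Kp = p_B / (p_C^2) with p_i = y_i·P.
Setting this equal to 0.0115 kPa^-1 and taking the physical root (0 < X < 1) gives X = 0.650.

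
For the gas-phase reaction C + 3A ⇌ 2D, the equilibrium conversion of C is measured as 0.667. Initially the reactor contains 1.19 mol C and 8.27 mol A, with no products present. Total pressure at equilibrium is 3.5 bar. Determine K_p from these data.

K_p = 0.158 bar^-2

Basis: 1.19 mol C initially; let X = conversion of C. Extent ξ = 1.19X.
Mole table: n_C = 1.19 − 1.19X; n_A = 8.27 − 3.57X; n_D = 2.38X.
Total moles n_T = 9.46 − 2.38X.
At X = 0.667: n_C = 0.396, n_A = 5.89, n_D = 1.59, n_T = 7.87.
p_i = (n_i/n_T)·P. K_p = p_D^2 / (p_C p_A^3) = 0.158 bar^-2.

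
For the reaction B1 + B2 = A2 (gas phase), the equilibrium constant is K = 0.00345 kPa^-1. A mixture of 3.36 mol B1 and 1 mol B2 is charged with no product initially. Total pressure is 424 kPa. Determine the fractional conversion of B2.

X = 0.520

Basis: 1 mol B2 initially; let X = conversion of B2. Extent ξ = X.
Moles: n_B1 = 3.36 − X; n_B2 = 1 − X; n_A2 = X.
Summing: n_T = 4.36 − X.
y_i = n_i/n_T, p_i = y_i·P. K = p_A2 / (p_B1 p_B2).
This yields a degree-2 equation in X; solving on (0,1), X = 0.520.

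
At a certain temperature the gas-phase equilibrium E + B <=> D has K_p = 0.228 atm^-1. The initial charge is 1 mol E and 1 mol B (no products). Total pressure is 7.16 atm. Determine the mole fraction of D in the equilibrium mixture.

y_D = 0.237

Basis: 1 mol E initially; let X = conversion of E. Extent ξ = X.
Moles: n_E = 1 − X; n_B = 1 − X; n_D = X.
n_T = Σnᵢ = 2 − X.
y_i = n_i/n_T, p_i = y_i·P. K_p = p_D / (p_E p_B).
Setting this equal to 0.228 atm^-1 and taking the physical root (0 < X < 1) gives X = 0.384.
Then n_D = 0.384, n_T = 1.62, so y_D = 0.237.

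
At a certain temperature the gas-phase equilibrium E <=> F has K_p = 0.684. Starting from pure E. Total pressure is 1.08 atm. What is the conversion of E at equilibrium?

Take 1 mol E as basis and let X be its fractional conversion, so ξ = X.
Moles: n_E = 1 − X; n_F = X.
Total moles n_T = 1 (Δν = 0, constant).
y_i = n_i/n_T, p_i = y_i·P. K_p = p_F / (p_E).
This yields a degree-1 equation in X; solving on (0,1), X = 0.406.

X = 0.406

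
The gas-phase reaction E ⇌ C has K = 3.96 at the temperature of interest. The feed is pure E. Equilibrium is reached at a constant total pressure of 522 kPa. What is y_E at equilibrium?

y_E = 0.202

Basis: 1 mol E initially; let X = conversion of E. Extent ξ = X.
Species balance: n_E = 1 − X; n_C = X.
Total moles n_T = 1 (Δν = 0, constant).
With p_i = (n_i/n_T)P, K = p_C / (p_E).
Setting this equal to 3.96 and taking the physical root (0 < X < 1) gives X = 0.798.
Then n_E = 0.202, n_T = 1, so y_E = 0.202.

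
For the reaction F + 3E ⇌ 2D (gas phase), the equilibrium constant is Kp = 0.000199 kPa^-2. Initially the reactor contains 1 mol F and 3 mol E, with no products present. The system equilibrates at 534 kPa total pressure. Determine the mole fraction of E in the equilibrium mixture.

y_E = 0.350

Let X = conversion of F (basis 1 mol F); extent of reaction ξ = X.
Species balance: n_F = 1 − X; n_E = 3 − 3X; n_D = 2X.
Total moles n_T = 4 − 2X.
Mole fractions y_i = n_i/n_T; Kp = p_D^2 / (p_F p_E^3) with p_i = y_i·P.
Equating to 0.000199 kPa^-2 and solving on 0 < X < 1: X = 0.696.
Then n_E = 0.913, n_T = 2.61, so y_E = 0.350.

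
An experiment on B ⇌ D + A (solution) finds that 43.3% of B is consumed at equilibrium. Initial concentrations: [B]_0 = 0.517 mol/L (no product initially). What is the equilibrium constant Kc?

Kc = 0.171 mol/L

Let X = conversion of B.
Concentrations: [B] = 0.517 − 0.517X; [D] = 0.517X; [A] = 0.517X.
At X = 0.433: [B] = 0.293, [D] = 0.224, [A] = 0.224.
Kc = [D] [A] / ([B]) = 0.171 mol/L.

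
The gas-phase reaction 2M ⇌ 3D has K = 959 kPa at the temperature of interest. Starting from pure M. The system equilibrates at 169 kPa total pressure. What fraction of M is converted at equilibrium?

X = 0.649

Basis: 1 mol M initially; let X = conversion of M. Extent ξ = 0.5X.
Mole table: n_M = 1 − X; n_D = 1.5X.
Total moles n_T = 1 + 0.5X.
With p_i = (n_i/n_T)P, K = p_D^3 / (p_M^2).
Substituting and setting equal to 959 kPa gives a polynomial in X; the root in (0,1) is X = 0.649.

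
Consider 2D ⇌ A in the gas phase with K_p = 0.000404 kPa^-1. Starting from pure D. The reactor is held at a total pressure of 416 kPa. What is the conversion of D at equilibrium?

Take 1 mol D as basis and let X be its fractional conversion, so ξ = 0.5X.
Species balance: n_D = 1 − X; n_A = 0.5X.
Total moles n_T = 1 − 0.5X.
Mole fractions y_i = n_i/n_T; K_p = p_A / (p_D^2) with p_i = y_i·P.
Substituting and setting equal to 0.000404 kPa^-1 gives a polynomial in X; the root in (0,1) is X = 0.227.

X = 0.227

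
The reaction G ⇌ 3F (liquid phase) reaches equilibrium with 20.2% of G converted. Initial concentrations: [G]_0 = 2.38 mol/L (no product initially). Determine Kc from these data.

Let X = conversion of G.
Concentrations: [G] = 2.38 − 2.38X; [F] = 7.14X.
At X = 0.202: [G] = 1.9, [F] = 1.44.
Kc = [F]^3 / ([G]) = 1.58 (mol/L)^2.

Kc = 1.58 (mol/L)^2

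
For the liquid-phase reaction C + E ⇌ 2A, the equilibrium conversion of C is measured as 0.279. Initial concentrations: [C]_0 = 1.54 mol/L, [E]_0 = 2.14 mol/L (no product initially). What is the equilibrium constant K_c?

K_c = 0.389

Let X = conversion of C.
Concentrations: [C] = 1.54 − 1.54X; [E] = 2.14 − 1.54X; [A] = 3.08X.
At X = 0.279: [C] = 1.11, [E] = 1.71, [A] = 0.859.
K_c = [A]^2 / ([C] [E]) = 0.389.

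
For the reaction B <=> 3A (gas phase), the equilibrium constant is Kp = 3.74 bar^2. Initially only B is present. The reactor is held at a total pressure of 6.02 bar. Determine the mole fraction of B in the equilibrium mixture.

y_B = 0.604

Take 1 mol B as basis and let X be its fractional conversion, so ξ = X.
At extent ξ: n_B = 1 − X; n_A = 3X.
Total moles n_T = 1 + 2X.
Mole fractions y_i = n_i/n_T; Kp = p_A^3 / (p_B) with p_i = y_i·P.
This yields a degree-3 equation in X; solving on (0,1), X = 0.180.
Then n_B = 0.82, n_T = 1.36, so y_B = 0.604.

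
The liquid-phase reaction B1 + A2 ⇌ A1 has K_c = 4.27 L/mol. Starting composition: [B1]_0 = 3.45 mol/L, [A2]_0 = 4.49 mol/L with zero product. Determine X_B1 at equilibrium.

Let X = conversion of B1; extent ξ = 3.45·X mol/L.
Concentrations: [B1] = 3.45 − 3.45X; [A2] = 4.49 − 3.45X; [A1] = 3.45X.
K_c = [A1] / ([B1] [A2]).
This equals 4.27 at X = 0.865 (the root in 0 < X < 1).

X = 0.865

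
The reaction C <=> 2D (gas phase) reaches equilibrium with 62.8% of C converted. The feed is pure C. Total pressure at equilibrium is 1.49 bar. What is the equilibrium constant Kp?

Take 1 mol C as basis and let X be its fractional conversion, so ξ = X.
Mole table: n_C = 1 − X; n_D = 2X.
Summing: n_T = 1 + X.
At X = 0.628: n_C = 0.372, n_D = 1.26, n_T = 1.63.
p_i = (n_i/n_T)·P. Kp = p_D^2 / (p_C) = 3.88 bar.

Kp = 3.88 bar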